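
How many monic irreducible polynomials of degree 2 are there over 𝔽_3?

By the necklace-counting formula, N_3(2) = (1/2) Σ_{d|2} μ(2/d)·3^d.
Divisors of 2: 1, 2; μ(2/d) for each: -1, 1.
Σ = − 3^1 + 3^2 = 6.
N = 6/2 = 3.

3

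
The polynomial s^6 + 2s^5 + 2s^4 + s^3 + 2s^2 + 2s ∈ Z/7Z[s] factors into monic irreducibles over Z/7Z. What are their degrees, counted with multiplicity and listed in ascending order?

1, 1, 1, 1, 2

Write g(s) = s^6 + 2s^5 + 2s^4 + s^3 + 2s^2 + 2s.
Linear factors from roots: (s), (s - 3), (s + 2), (s + 1).
Complete factorization: g(s) = (s)·(s + 1)·(s + 2)·(s - 3)·(s^2 + 2s + 2).
Factor degrees with multiplicity: 1 + 1 + 1 + 1 + 2 = 6.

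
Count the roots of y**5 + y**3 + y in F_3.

Write P(y) = y**5 + y**3 + y.
Evaluate at each of the 3 elements of F_3:
P(0) = 0 → root; P(1) = 0 → root; P(2) = 0 → root.
Roots: {0, 1, 2}.

3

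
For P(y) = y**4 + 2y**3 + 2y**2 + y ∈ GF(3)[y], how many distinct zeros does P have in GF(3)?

Evaluate at each of the 3 elements of GF(3):
P(0) = 0 → root; P(1) = 0 → root; P(2) = 0 → root.
Roots: {0, 1, 2}.

3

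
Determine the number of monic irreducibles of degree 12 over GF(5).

20343700

Gauss's count: N_{5}(12) = (1/12) Σ_{d|12} μ(12/d)·5^d.
Divisors of 12: 1, 2, 3, 4, 6, 12; μ(12/d) for each: 0, 1, 0, -1, -1, 1.
Σ = 5^2 − 5^4 − 5^6 + 5^12 = 244124400.
N = 244124400/12 = 20343700.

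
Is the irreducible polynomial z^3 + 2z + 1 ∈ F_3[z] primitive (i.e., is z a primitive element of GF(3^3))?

Yes

Write f(z) = z^3 + 2z + 1.
|GF(3^3)^×| = 3^3 − 1 = 26. Prime factorization: 26 = 2·13.
f is primitive ⇔ z has order 26 in GF(3)[z]/(f), i.e. z^(26/q) ≠ 1 for each prime q | 26.
z^(13) mod f = 2.
z^(2) mod f = z^2.
None equal 1, so z has full order 26; f is primitive.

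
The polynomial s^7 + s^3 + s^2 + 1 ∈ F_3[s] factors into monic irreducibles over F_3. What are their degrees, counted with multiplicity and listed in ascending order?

1, 3, 3

Write h(s) = s^7 + s^3 + s^2 + 1.
Roots in F_3: h(0) = 1; h(1) = 1; h(2) = 0 → root.
Linear factors from roots: (s + 1).
Complete factorization: h(s) = (s + 1)·(s^3 + 2s + 2)·(s^3 + 2s^2 + 2s + 2).
Factor degrees with multiplicity: 1 + 3 + 3 = 7.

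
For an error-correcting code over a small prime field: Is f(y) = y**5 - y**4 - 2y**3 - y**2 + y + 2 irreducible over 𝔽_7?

Check for roots in 𝔽_7: f(0) = 2; f(1) = 0 → root; f(2) = 0 → root; f(3) = 6; f(4) = 0 → root; f(5) = 6; f(6) = 0 → root.
f(1) = 0, so (y − 1) divides f(y); f is reducible.

No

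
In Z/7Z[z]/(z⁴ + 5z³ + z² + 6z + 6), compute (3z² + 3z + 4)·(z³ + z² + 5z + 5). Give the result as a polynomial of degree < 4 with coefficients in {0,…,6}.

Multiply in Z/7Z[z]: (3z² + 3z + 4)·(z³ + z² + 5z + 5) = 3z⁵ + 6z⁴ + z³ + 6z² + 6.
Reduce using z⁴ ≡ 2z³ + 6z² + z + 1 (mod z⁴ + 5z³ + z² + 6z + 6).
Reduced: z³ + 4z² + z + 4.

z^3 + 4z^2 + z + 4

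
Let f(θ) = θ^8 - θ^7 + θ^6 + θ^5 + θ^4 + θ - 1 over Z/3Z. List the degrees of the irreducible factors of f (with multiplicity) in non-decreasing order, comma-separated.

1, 2, 2, 3

Roots in Z/3Z: f(0) = 2; f(1) = 0 → root; f(2) = 1.
Linear factors from roots: (θ - 1).
Complete factorization: f(θ) = (θ - 1)·(θ^2 + 1)·(θ^2 + θ - 1)·(θ^3 - θ^2 - θ - 1).
Factor degrees with multiplicity: 1 + 2 + 2 + 3 = 8.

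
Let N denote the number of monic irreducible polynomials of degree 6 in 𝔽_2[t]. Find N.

By the necklace-counting formula, N_2(6) = (1/6) Σ_{d|6} μ(6/d)·2^d.
Divisors of 6: 1, 2, 3, 6; μ(6/d) for each: 1, -1, -1, 1.
Σ = 2^1 − 2^2 − 2^3 + 2^6 = 54.
N = 54/6 = 9.

9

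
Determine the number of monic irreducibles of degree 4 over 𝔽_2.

3

By the necklace-counting formula, N_2(4) = (1/4) Σ_{d|4} μ(4/d)·2^d.
Divisors of 4: 1, 2, 4; μ(4/d) for each: 0, -1, 1.
Σ = − 2^2 + 2^4 = 12.
N = 12/4 = 3.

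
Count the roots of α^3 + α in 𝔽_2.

Write g(α) = α^3 + α.
Evaluate at each of the 2 elements of 𝔽_2:
g(0) = 0 → root; g(1) = 0 → root.
Roots: {0, 1}.

2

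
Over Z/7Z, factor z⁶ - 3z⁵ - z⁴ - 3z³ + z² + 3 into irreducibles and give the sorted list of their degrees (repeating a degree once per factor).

1, 1, 2, 2

Write f(z) = z⁶ - 3z⁵ - z⁴ - 3z³ + z² + 3.
Linear factors from roots: (z + 3), (z + 2).
Complete factorization: f(z) = (z + 2)·(z + 3)·(z² + 1)·(z² - z - 3).
Factor degrees with multiplicity: 1 + 1 + 2 + 2 = 6.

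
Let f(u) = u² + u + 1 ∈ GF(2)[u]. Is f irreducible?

Yes

Check for roots in GF(2): f(0) = 1; f(1) = 1.
No roots. A degree-2 polynomial over a field with no linear factor is irreducible.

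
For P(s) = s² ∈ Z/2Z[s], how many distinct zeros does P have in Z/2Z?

1

Evaluate at each of the 2 elements of Z/2Z:
P(0) = 0 → root; P(1) = 1.
Roots: {0}.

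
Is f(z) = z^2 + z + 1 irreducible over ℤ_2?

Check for roots in ℤ_2: f(0) = 1; f(1) = 1.
No roots. A degree-2 polynomial over a field with no linear factor is irreducible.

Yes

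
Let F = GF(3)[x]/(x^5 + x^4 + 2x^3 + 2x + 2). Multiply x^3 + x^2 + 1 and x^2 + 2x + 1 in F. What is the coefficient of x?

0

Multiply in GF(3)[x]: (x^3 + x^2 + 1)·(x^2 + 2x + 1) = x^5 + 2x^2 + 2x + 1.
Reduce using x^5 ≡ 2x^4 + x^3 + x + 1 (mod x^5 + x^4 + 2x^3 + 2x + 2).
Reduced: 2x^4 + x^3 + 2x^2 + 2.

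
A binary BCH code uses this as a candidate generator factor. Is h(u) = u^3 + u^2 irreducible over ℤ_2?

No

Check for roots in ℤ_2: h(0) = 0 → root; h(1) = 0 → root.
h(0) = 0, so (u) divides h(u); h is reducible.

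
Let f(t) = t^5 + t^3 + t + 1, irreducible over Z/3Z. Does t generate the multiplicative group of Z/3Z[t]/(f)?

|GF(3^5)^×| = 3^5 − 1 = 242. Prime factorization: 242 = 2·11^2.
f is primitive ⇔ t has order 242 in GF(3)[t]/(f), i.e. t^(242/q) ≠ 1 for each prime q | 242.
t^(121) mod f = 2.
t^(22) mod f = t^4 + t^2 + 2.
None equal 1, so t has full order 242; f is primitive.

Yes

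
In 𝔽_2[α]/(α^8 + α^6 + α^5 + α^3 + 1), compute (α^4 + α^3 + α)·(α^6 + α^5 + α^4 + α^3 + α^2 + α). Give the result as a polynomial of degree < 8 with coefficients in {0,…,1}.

α^5 + 1

Multiply in 𝔽_2[α]: (α^4 + α^3 + α)·(α^6 + α^5 + α^4 + α^3 + α^2 + α) = α^10 + α^7 + α^6 + α^5 + α^3 + α^2.
Reduce using α^8 ≡ α^6 + α^5 + α^3 + 1 (mod α^8 + α^6 + α^5 + α^3 + 1).
Reduced: α^5 + 1.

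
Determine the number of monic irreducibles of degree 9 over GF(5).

217000

Gauss's count: N_{5}(9) = (1/9) Σ_{d|9} μ(9/d)·5^d.
Divisors of 9: 1, 3, 9; μ(9/d) for each: 0, -1, 1.
Σ = − 5^3 + 5^9 = 1953000.
N = 1953000/9 = 217000.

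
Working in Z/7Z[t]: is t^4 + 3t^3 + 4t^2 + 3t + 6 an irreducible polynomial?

Yes

Write P(t) = t^4 + 3t^3 + 4t^2 + 3t + 6.
Check for roots in Z/7Z: P(0) = 6; P(1) = 3; P(2) = 5; P(3) = 3; P(4) = 5; P(5) = 1; P(6) = 5.
No roots, so no linear factors.
Degree-2 irreducible divisors: test the 21 monic irreducibles of degree 2 over GF(7).
None of them divide P (all give nonzero remainder).
No irreducible factor of degree ≤ 2 exists, so P is irreducible over GF(7).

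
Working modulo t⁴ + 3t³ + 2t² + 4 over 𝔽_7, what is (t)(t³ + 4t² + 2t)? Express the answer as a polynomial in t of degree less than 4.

t^3 + 3

Multiply in 𝔽_7[t]: (t)·(t³ + 4t² + 2t) = t⁴ + 4t³ + 2t².
Reduce using t⁴ ≡ 4t³ + 5t² + 3 (mod t⁴ + 3t³ + 2t² + 4).
Reduced: t³ + 3.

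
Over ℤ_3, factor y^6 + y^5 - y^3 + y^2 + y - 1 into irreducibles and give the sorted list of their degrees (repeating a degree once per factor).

1, 2, 3

Write f(y) = y^6 + y^5 - y^3 + y^2 + y - 1.
Roots in ℤ_3: f(0) = 2; f(1) = 2; f(2) = 0 → root.
Linear factors from roots: (y + 1).
Complete factorization: f(y) = (y + 1)·(y^2 + 1)·(y^3 - y - 1).
Factor degrees with multiplicity: 1 + 2 + 3 = 6.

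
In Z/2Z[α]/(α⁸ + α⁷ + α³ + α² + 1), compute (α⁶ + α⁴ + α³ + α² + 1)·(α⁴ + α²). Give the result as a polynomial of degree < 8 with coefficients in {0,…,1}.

α^2 + α + 1

Multiply in Z/2Z[α]: (α⁶ + α⁴ + α³ + α² + 1)·(α⁴ + α²) = α¹⁰ + α⁷ + α⁵ + α².
Reduce using α⁸ ≡ α⁷ + α³ + α² + 1 (mod α⁸ + α⁷ + α³ + α² + 1).
Reduced: α² + α + 1.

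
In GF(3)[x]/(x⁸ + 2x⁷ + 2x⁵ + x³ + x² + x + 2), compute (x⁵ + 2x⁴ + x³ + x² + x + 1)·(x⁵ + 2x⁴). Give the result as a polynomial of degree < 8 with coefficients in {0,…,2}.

Multiply in GF(3)[x]: (x⁵ + 2x⁴ + x³ + x² + x + 1)·(x⁵ + 2x⁴) = x¹⁰ + x⁹ + 2x⁸ + 2x⁴.
Reduce using x⁸ ≡ x⁷ + x⁵ + 2x³ + 2x² + 2x + 1 (mod x⁸ + 2x⁷ + 2x⁵ + x³ + x² + x + 2).
Reduced: 2x⁷ + 2x⁶ + 2x⁴ + 2x³ + x² + x + 1.

2x^7 + 2x^6 + 2x^4 + 2x^3 + x^2 + x + 1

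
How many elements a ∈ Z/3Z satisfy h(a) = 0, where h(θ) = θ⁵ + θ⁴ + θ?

Evaluate at each of the 3 elements of Z/3Z:
h(0) = 0 → root; h(1) = 0 → root; h(2) = 2.
Roots: {0, 1}.

2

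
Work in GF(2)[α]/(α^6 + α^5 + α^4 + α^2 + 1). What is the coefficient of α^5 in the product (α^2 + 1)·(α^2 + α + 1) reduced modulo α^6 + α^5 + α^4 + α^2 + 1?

0

Multiply in GF(2)[α]: (α^2 + 1)·(α^2 + α + 1) = α^4 + α^3 + α + 1.
Reduced: α^4 + α^3 + α + 1.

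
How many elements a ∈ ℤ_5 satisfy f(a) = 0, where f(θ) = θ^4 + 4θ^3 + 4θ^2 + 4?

Evaluate at each of the 5 elements of ℤ_5:
f(0) = 4; f(1) = 3; f(2) = 3; f(3) = 4; f(4) = 0 → root.
Roots: {4}.

1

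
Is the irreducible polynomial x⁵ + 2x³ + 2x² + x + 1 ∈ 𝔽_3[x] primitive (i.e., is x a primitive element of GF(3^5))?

Yes

Write f(x) = x⁵ + 2x³ + 2x² + x + 1.
|GF(3^5)^×| = 3^5 − 1 = 242. Prime factorization: 242 = 2·11^2.
f is primitive ⇔ x has order 242 in GF(3)[x]/(f), i.e. x^(242/q) ≠ 1 for each prime q | 242.
x^(121) mod f = 2.
x^(22) mod f = x³ + x².
None equal 1, so x has full order 242; f is primitive.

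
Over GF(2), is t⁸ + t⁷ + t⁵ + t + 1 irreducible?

Write h(t) = t⁸ + t⁷ + t⁵ + t + 1.
Check for roots in GF(2): h(0) = 1; h(1) = 1.
No roots, so no linear factors.
Monic irreducibles of degree 2 over GF(2): t² + t + 1.
None of them divide h (all give nonzero remainder).
Monic irreducibles of degree 3 over GF(2): t³ + t + 1, t³ + t² + 1.
None of them divide h (all give nonzero remainder).
Monic irreducibles of degree 4 over GF(2): t⁴ + t + 1, t⁴ + t³ + 1, t⁴ + t³ + t² + t + 1.
None of them divide h (all give nonzero remainder).
No irreducible factor of degree ≤ 4 exists, so h is irreducible over GF(2).

Yes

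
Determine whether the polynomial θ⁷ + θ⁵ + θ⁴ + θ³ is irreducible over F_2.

No

Write f(θ) = θ⁷ + θ⁵ + θ⁴ + θ³.
Check for roots in F_2: f(0) = 0 → root; f(1) = 0 → root.
f(0) = 0, so (θ) divides f(θ); f is reducible.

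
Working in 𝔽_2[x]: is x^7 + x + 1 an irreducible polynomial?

Yes

Write h(x) = x^7 + x + 1.
Check for roots in 𝔽_2: h(0) = 1; h(1) = 1.
No roots, so no linear factors.
Monic irreducibles of degree 2 over GF(2): x^2 + x + 1.
None of them divide h (all give nonzero remainder).
Monic irreducibles of degree 3 over GF(2): x^3 + x + 1, x^3 + x^2 + 1.
None of them divide h (all give nonzero remainder).
No irreducible factor of degree ≤ 3 exists, so h is irreducible over GF(2).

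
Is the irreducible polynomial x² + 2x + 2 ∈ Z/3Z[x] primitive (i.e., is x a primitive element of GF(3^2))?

Yes

Write f(x) = x² + 2x + 2.
|GF(3^2)^×| = 3^2 − 1 = 8. Prime factorization: 8 = 2^3.
f is primitive ⇔ x has order 8 in GF(3)[x]/(f), i.e. x^(8/q) ≠ 1 for each prime q | 8.
x^(4) mod f = 2.
None equal 1, so x has full order 8; f is primitive.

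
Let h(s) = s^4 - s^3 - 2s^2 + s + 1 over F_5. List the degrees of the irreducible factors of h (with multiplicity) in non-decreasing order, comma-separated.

Roots in F_5: h(0) = 1; h(1) = 0 → root; h(2) = 3; h(3) = 0 → root; h(4) = 0 → root.
Linear factors from roots: (s - 1), (s + 2), (s + 1).
Complete factorization: h(s) = (s + 1)·(s - 1)·(s + 2)^2.
Factor degrees with multiplicity: 1 + 1 + 1 + 1 = 4.

1, 1, 1, 1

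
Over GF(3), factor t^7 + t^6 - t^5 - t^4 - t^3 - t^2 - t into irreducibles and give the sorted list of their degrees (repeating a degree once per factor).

Write g(t) = t^7 + t^6 - t^5 - t^4 - t^3 - t^2 - t.
Roots in GF(3): g(0) = 0 → root; g(1) = 0 → root; g(2) = 1.
Linear factors from roots: (t), (t - 1).
Complete factorization: g(t) = (t)·(t - 1)·(t^2 - t - 1)·(t^3 - t - 1).
Factor degrees with multiplicity: 1 + 1 + 2 + 3 = 7.

1, 1, 2, 3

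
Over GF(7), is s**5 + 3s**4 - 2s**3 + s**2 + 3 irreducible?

Write g(s) = s**5 + 3s**4 - 2s**3 + s**2 + 3.
Check for roots in GF(7): g(0) = 3; g(1) = 6; g(2) = 1; g(3) = 3; g(4) = 3; g(5) = 4; g(6) = 1.
No roots, so no linear factors.
Degree-2 irreducible divisors: test the 21 monic irreducibles of degree 2 over GF(7).
None of them divide g (all give nonzero remainder).
No irreducible factor of degree ≤ 2 exists, so g is irreducible over GF(7).

Yes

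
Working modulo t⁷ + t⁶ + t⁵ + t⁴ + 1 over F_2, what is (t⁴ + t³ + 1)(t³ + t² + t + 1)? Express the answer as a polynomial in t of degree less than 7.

Multiply in F_2[t]: (t⁴ + t³ + 1)·(t³ + t² + t + 1) = t⁷ + t² + t + 1.
Reduce using t⁷ ≡ t⁶ + t⁵ + t⁴ + 1 (mod t⁷ + t⁶ + t⁵ + t⁴ + 1).
Reduced: t⁶ + t⁵ + t⁴ + t² + t.

t^6 + t^5 + t^4 + t^2 + t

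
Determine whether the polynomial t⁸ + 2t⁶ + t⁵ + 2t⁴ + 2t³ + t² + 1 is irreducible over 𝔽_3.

Yes

Write h(t) = t⁸ + 2t⁶ + t⁵ + 2t⁴ + 2t³ + t² + 1.
Check for roots in 𝔽_3: h(0) = 1; h(1) = 1; h(2) = 1.
No roots, so no linear factors.
Monic irreducibles of degree 2 over GF(3): t² + 1, t² + t + 2, t² + 2t + 2.
None of them divide h (all give nonzero remainder).
Degree-3 irreducible divisors: test the 8 monic irreducibles of degree 3 over GF(3).
None of them divide h (all give nonzero remainder).
Degree-4 irreducible divisors: test the 18 monic irreducibles of degree 4 over GF(3).
None of them divide h (all give nonzero remainder).
No irreducible factor of degree ≤ 4 exists, so h is irreducible over GF(3).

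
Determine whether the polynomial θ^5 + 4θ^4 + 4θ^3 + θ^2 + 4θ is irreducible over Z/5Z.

Write g(θ) = θ^5 + 4θ^4 + 4θ^3 + θ^2 + 4θ.
Check for roots in Z/5Z: g(0) = 0 → root; g(1) = 4; g(2) = 0 → root; g(3) = 1; g(4) = 1.
g(0) = 0, so (θ) divides g(θ); g is reducible.

No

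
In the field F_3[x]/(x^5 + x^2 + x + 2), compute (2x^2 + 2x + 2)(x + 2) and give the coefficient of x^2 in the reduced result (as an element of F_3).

0

Multiply in F_3[x]: (2x^2 + 2x + 2)·(x + 2) = 2x^3 + 1.
Reduced: 2x^3 + 1.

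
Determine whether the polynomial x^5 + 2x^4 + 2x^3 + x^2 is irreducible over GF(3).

No

Write m(x) = x^5 + 2x^4 + 2x^3 + x^2.
Check for roots in GF(3): m(0) = 0 → root; m(1) = 0 → root; m(2) = 0 → root.
m(0) = 0, so (x) divides m(x); m is reducible.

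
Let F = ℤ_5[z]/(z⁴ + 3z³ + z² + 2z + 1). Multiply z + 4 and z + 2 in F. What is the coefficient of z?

Multiply in ℤ_5[z]: (z + 4)·(z + 2) = z² + z + 3.
Reduced: z² + z + 3.

1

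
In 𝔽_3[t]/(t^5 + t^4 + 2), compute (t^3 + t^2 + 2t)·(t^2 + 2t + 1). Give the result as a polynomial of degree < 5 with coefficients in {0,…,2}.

2t^4 + 2t^3 + 2t^2 + 2t + 1

Multiply in 𝔽_3[t]: (t^3 + t^2 + 2t)·(t^2 + 2t + 1) = t^5 + 2t^3 + 2t^2 + 2t.
Reduce using t^5 ≡ 2t^4 + 1 (mod t^5 + t^4 + 2).
Reduced: 2t^4 + 2t^3 + 2t^2 + 2t + 1.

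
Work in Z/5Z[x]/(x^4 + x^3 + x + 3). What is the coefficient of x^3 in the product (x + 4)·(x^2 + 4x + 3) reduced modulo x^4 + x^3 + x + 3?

Multiply in Z/5Z[x]: (x + 4)·(x^2 + 4x + 3) = x^3 + 3x^2 + 4x + 2.
Reduced: x^3 + 3x^2 + 4x + 2.

1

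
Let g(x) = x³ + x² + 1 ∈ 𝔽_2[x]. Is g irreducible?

Yes

Check for roots in 𝔽_2: g(0) = 1; g(1) = 1.
No roots. A degree-3 polynomial over a field with no linear factor is irreducible.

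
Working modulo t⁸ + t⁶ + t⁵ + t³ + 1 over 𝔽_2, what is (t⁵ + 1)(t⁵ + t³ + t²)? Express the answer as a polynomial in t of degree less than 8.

Multiply in 𝔽_2[t]: (t⁵ + 1)·(t⁵ + t³ + t²) = t¹⁰ + t⁸ + t⁷ + t⁵ + t³ + t².
Reduce using t⁸ ≡ t⁶ + t⁵ + t³ + 1 (mod t⁸ + t⁶ + t⁵ + t³ + 1).
Reduced: t³.

t^3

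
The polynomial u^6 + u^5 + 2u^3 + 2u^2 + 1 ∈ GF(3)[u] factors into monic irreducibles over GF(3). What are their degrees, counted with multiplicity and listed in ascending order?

6

Write h(u) = u^6 + u^5 + 2u^3 + 2u^2 + 1.
Roots in GF(3): h(0) = 1; h(1) = 1; h(2) = 1.
Complete factorization: h(u) = (u^6 + u^5 + 2u^3 + 2u^2 + 1).
Factor degrees with multiplicity: 6 = 6.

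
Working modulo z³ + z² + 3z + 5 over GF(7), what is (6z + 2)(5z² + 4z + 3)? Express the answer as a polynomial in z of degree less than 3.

4z^2 + 6z + 3

Multiply in GF(7)[z]: (6z + 2)·(5z² + 4z + 3) = 2z³ + 6z² + 5z + 6.
Reduce using z³ ≡ 6z² + 4z + 2 (mod z³ + z² + 3z + 5).
Reduced: 4z² + 6z + 3.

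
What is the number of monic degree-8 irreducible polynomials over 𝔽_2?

30

The number of monic irreducibles of degree 8 over GF(2) is (1/8)·Σ_{d∣8} μ(8/d) 2^d.
Divisors of 8: 1, 2, 4, 8; μ(8/d) for each: 0, 0, -1, 1.
Σ = − 2^4 + 2^8 = 240.
N = 240/8 = 30.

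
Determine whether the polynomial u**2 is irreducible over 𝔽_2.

No

Write h(u) = u**2.
Check for roots in 𝔽_2: h(0) = 0 → root; h(1) = 1.
h(0) = 0, so (u) divides h(u); h is reducible.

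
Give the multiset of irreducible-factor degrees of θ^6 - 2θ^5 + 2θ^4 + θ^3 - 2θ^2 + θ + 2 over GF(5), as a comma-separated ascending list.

6

Write h(θ) = θ^6 - 2θ^5 + 2θ^4 + θ^3 - 2θ^2 + θ + 2.
Roots in GF(5): h(0) = 2; h(1) = 3; h(2) = 1; h(3) = 4; h(4) = 3.
Complete factorization: h(θ) = (θ^6 - 2θ^5 + 2θ^4 + θ^3 - 2θ^2 + θ + 2).
Factor degrees with multiplicity: 6 = 6.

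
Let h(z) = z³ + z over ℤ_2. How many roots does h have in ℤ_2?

Evaluate at each of the 2 elements of ℤ_2:
h(0) = 0 → root; h(1) = 0 → root.
Roots: {0, 1}.

2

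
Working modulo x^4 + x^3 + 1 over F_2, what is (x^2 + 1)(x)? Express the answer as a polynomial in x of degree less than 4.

x^3 + x

Multiply in F_2[x]: (x^2 + 1)·(x) = x^3 + x.
Reduced: x^3 + x.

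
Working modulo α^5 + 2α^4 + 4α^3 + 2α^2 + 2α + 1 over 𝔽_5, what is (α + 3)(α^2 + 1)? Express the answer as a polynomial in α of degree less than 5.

α^3 + 3α^2 + α + 3

Multiply in 𝔽_5[α]: (α + 3)·(α^2 + 1) = α^3 + 3α^2 + α + 3.
Reduced: α^3 + 3α^2 + α + 3.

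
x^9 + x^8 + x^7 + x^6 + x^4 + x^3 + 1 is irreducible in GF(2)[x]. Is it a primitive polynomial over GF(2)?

Yes

Write f(x) = x^9 + x^8 + x^7 + x^6 + x^4 + x^3 + 1.
|GF(2^9)^×| = 2^9 − 1 = 511. Prime factorization: 511 = 7·73.
f is primitive ⇔ x has order 511 in GF(2)[x]/(f), i.e. x^(511/q) ≠ 1 for each prime q | 511.
x^(73) mod f = x^8 + x^7 + x^6 + x^3 + x + 1.
x^(7) mod f = x^7.
None equal 1, so x has full order 511; f is primitive.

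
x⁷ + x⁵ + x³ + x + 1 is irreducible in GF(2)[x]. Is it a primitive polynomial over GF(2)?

Yes

Write f(x) = x⁷ + x⁵ + x³ + x + 1.
|GF(2^7)^×| = 2^7 − 1 = 127. Prime factorization: 127 = 127.
f is primitive ⇔ x has order 127 in GF(2)[x]/(f), i.e. x^(127/q) ≠ 1 for each prime q | 127.
x^(1) mod f = x.
None equal 1, so x has full order 127; f is primitive.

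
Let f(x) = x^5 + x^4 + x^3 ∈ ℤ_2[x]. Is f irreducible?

No

Check for roots in ℤ_2: f(0) = 0 → root; f(1) = 1.
f(0) = 0, so (x) divides f(x); f is reducible.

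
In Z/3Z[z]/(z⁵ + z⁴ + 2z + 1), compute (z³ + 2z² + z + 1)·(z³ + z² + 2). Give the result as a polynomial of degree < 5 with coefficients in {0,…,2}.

Multiply in Z/3Z[z]: (z³ + 2z² + z + 1)·(z³ + z² + 2) = z⁶ + z³ + 2z² + 2z + 2.
Reduce using z⁵ ≡ 2z⁴ + z + 2 (mod z⁵ + z⁴ + 2z + 1).
Reduced: z⁴ + z³.

z^4 + z^3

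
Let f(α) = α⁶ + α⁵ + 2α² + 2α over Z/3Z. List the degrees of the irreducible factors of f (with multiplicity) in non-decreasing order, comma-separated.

Roots in Z/3Z: f(0) = 0 → root; f(1) = 0 → root; f(2) = 0 → root.
Linear factors from roots: (α), (α + 2), (α + 1).
Complete factorization: f(α) = (α)·(α + 2)·(α + 1)^2·(α² + 1).
Factor degrees with multiplicity: 1 + 1 + 1 + 1 + 2 = 6.

1, 1, 1, 1, 2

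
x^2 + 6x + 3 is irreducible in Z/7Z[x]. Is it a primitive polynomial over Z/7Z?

Yes

Write f(x) = x^2 + 6x + 3.
|GF(7^2)^×| = 7^2 − 1 = 48. Prime factorization: 48 = 2^4·3.
f is primitive ⇔ x has order 48 in GF(7)[x]/(f), i.e. x^(48/q) ≠ 1 for each prime q | 48.
x^(24) mod f = 6.
x^(16) mod f = 2.
None equal 1, so x has full order 48; f is primitive.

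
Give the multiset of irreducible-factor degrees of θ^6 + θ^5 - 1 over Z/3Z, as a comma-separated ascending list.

6

Write h(θ) = θ^6 + θ^5 - 1.
Roots in Z/3Z: h(0) = 2; h(1) = 1; h(2) = 2.
Complete factorization: h(θ) = (θ^6 + θ^5 - 1).
Factor degrees with multiplicity: 6 = 6.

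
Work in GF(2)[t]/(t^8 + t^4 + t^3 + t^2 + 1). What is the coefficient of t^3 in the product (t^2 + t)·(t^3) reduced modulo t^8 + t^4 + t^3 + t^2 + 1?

0

Multiply in GF(2)[t]: (t^2 + t)·(t^3) = t^5 + t^4.
Reduced: t^5 + t^4.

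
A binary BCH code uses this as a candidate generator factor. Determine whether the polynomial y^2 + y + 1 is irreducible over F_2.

Write f(y) = y^2 + y + 1.
Check for roots in F_2: f(0) = 1; f(1) = 1.
No roots. A degree-2 polynomial over a field with no linear factor is irreducible.

Yes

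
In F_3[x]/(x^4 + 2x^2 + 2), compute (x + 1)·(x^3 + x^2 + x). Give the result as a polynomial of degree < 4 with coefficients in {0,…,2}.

Multiply in F_3[x]: (x + 1)·(x^3 + x^2 + x) = x^4 + 2x^3 + 2x^2 + x.
Reduce using x^4 ≡ x^2 + 1 (mod x^4 + 2x^2 + 2).
Reduced: 2x^3 + x + 1.

2x^3 + x + 1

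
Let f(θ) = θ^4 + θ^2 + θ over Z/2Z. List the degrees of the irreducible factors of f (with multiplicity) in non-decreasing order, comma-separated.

Roots in Z/2Z: f(0) = 0 → root; f(1) = 1.
Linear factors from roots: (θ).
Complete factorization: f(θ) = (θ)·(θ^3 + θ + 1).
Factor degrees with multiplicity: 1 + 3 = 4.

1, 3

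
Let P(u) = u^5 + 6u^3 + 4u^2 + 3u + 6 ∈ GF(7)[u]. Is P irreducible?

No

Check for roots in GF(7): P(0) = 6; P(1) = 6; P(2) = 3; P(3) = 1; P(4) = 6; P(5) = 6; P(6) = 0 → root.
P(6) = 0, so (u − 6) divides P(u); P is reducible.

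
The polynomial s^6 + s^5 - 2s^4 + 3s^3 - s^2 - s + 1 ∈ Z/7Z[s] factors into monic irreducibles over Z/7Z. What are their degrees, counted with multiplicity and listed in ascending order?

Write g(s) = s^6 + s^5 - 2s^4 + 3s^3 - s^2 - s + 1.
Linear factors from roots: (s + 3).
Complete factorization: g(s) = (s + 3)·(s^2 + 3s + 1)·(s^3 + 2s^2 - 3s - 2).
Factor degrees with multiplicity: 1 + 2 + 3 = 6.

1, 2, 3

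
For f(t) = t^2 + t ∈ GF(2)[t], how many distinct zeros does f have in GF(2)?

Evaluate at each of the 2 elements of GF(2):
f(0) = 0 → root; f(1) = 0 → root.
Roots: {0, 1}.

2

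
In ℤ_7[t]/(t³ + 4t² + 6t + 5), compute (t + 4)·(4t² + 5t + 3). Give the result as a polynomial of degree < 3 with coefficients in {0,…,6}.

5t^2 + 6t + 6

Multiply in ℤ_7[t]: (t + 4)·(4t² + 5t + 3) = 4t³ + 2t + 5.
Reduce using t³ ≡ 3t² + t + 2 (mod t³ + 4t² + 6t + 5).
Reduced: 5t² + 6t + 6.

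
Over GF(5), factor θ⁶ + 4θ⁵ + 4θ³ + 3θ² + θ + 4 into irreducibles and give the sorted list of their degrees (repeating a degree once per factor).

6

Write g(θ) = θ⁶ + 4θ⁵ + 4θ³ + 3θ² + θ + 4.
Roots in GF(5): g(0) = 4; g(1) = 2; g(2) = 2; g(3) = 3; g(4) = 4.
Complete factorization: g(θ) = (θ⁶ + 4θ⁵ + 4θ³ + 3θ² + θ + 4).
Factor degrees with multiplicity: 6 = 6.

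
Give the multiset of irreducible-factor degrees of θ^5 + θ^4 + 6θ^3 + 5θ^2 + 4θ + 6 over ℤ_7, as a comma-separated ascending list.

2, 3

Write g(θ) = θ^5 + θ^4 + 6θ^3 + 5θ^2 + 4θ + 6.
Complete factorization: g(θ) = (θ^2 + θ + 3)·(θ^3 + 3θ + 2).
Factor degrees with multiplicity: 2 + 3 = 5.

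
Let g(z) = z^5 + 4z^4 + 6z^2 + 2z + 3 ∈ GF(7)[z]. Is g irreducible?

No

Check for roots in GF(7): g(0) = 3; g(1) = 2; g(2) = 1; g(3) = 0 → root; g(4) = 6; g(5) = 6; g(6) = 3.
g(3) = 0, so (z − 3) divides g(z); g is reducible.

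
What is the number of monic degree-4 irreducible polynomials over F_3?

The number of monic irreducibles of degree 4 over GF(3) is (1/4)·Σ_{d∣4} μ(4/d) 3^d.
Divisors of 4: 1, 2, 4; μ(4/d) for each: 0, -1, 1.
Σ = − 3^2 + 3^4 = 72.
N = 72/4 = 18.

18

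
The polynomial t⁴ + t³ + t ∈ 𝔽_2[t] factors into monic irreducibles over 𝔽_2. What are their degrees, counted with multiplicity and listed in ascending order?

Write f(t) = t⁴ + t³ + t.
Roots in 𝔽_2: f(0) = 0 → root; f(1) = 1.
Linear factors from roots: (t).
Complete factorization: f(t) = (t)·(t³ + t² + 1).
Factor degrees with multiplicity: 1 + 3 = 4.

1, 3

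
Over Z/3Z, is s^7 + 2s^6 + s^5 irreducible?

Write g(s) = s^7 + 2s^6 + s^5.
Check for roots in Z/3Z: g(0) = 0 → root; g(1) = 1; g(2) = 0 → root.
g(0) = 0, so (s) divides g(s); g is reducible.

No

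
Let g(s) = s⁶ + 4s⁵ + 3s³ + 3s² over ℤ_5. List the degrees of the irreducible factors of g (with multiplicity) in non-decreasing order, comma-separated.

Roots in ℤ_5: g(0) = 0 → root; g(1) = 1; g(2) = 3; g(3) = 4; g(4) = 2.
Linear factors from roots: (s).
Complete factorization: g(s) = (s)^2·(s⁴ + 4s³ + 3s + 3).
Factor degrees with multiplicity: 1 + 1 + 4 = 6.

1, 1, 4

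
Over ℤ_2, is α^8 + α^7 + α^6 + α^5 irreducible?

Write g(α) = α^8 + α^7 + α^6 + α^5.
Check for roots in ℤ_2: g(0) = 0 → root; g(1) = 0 → root.
g(0) = 0, so (α) divides g(α); g is reducible.

No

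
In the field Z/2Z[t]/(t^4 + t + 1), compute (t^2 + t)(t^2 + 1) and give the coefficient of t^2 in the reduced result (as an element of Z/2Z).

1

Multiply in Z/2Z[t]: (t^2 + t)·(t^2 + 1) = t^4 + t^3 + t^2 + t.
Reduce using t^4 ≡ t + 1 (mod t^4 + t + 1).
Reduced: t^3 + t^2 + 1.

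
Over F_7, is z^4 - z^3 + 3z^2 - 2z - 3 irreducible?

Yes

Write h(z) = z^4 - z^3 + 3z^2 - 2z - 3.
Check for roots in F_7: h(0) = 4; h(1) = 5; h(2) = 6; h(3) = 2; h(4) = 5; h(5) = 2; h(6) = 4.
No roots, so no linear factors.
Degree-2 irreducible divisors: test the 21 monic irreducibles of degree 2 over GF(7).
None of them divide h (all give nonzero remainder).
No irreducible factor of degree ≤ 2 exists, so h is irreducible over GF(7).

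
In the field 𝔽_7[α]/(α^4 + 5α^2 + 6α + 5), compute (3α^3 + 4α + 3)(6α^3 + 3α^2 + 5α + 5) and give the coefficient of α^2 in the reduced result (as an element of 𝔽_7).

0

Multiply in 𝔽_7[α]: (3α^3 + 4α + 3)·(6α^3 + 3α^2 + 5α + 5) = 4α^6 + 2α^5 + 4α^4 + 3α^3 + α^2 + 1.
Reduce using α^4 ≡ 2α^2 + α + 2 (mod α^4 + 5α^2 + 6α + 5).
Reduced: 4α^3 + 2α + 4.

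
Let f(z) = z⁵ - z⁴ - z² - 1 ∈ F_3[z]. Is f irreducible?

Yes

Check for roots in F_3: f(0) = 2; f(1) = 1; f(2) = 2.
No roots, so no linear factors.
Monic irreducibles of degree 2 over GF(3): z² + 1, z² + z - 1, z² - z - 1.
None of them divide f (all give nonzero remainder).
No irreducible factor of degree ≤ 2 exists, so f is irreducible over GF(3).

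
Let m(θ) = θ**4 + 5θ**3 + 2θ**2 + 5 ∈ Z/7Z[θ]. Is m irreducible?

Check for roots in Z/7Z: m(0) = 5; m(1) = 6; m(2) = 6; m(3) = 1; m(4) = 4; m(5) = 3; m(6) = 3.
No roots, so no linear factors.
Degree-2 irreducible divisors: test the 21 monic irreducibles of degree 2 over GF(7).
None of them divide m (all give nonzero remainder).
No irreducible factor of degree ≤ 2 exists, so m is irreducible over GF(7).

Yes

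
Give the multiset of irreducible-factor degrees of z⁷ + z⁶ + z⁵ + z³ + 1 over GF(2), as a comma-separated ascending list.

2, 2, 3

Write h(z) = z⁷ + z⁶ + z⁵ + z³ + 1.
Roots in GF(2): h(0) = 1; h(1) = 1.
Complete factorization: h(z) = (z² + z + 1)^2·(z³ + z² + 1).
Factor degrees with multiplicity: 2 + 2 + 3 = 7.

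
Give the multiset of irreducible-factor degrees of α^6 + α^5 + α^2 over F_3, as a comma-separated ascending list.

Write h(α) = α^6 + α^5 + α^2.
Roots in F_3: h(0) = 0 → root; h(1) = 0 → root; h(2) = 1.
Linear factors from roots: (α), (α + 2).
Complete factorization: h(α) = (α + 2)·(α)^2·(α^3 + 2α^2 + 2α + 2).
Factor degrees with multiplicity: 1 + 1 + 1 + 3 = 6.

1, 1, 1, 3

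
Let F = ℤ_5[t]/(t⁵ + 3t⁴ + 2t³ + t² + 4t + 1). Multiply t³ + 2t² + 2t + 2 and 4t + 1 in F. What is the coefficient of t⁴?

4

Multiply in ℤ_5[t]: (t³ + 2t² + 2t + 2)·(4t + 1) = 4t⁴ + 4t³ + 2.
Reduced: 4t⁴ + 4t³ + 2.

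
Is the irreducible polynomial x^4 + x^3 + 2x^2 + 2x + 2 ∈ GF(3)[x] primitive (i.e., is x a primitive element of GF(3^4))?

Write f(x) = x^4 + x^3 + 2x^2 + 2x + 2.
|GF(3^4)^×| = 3^4 − 1 = 80. Prime factorization: 80 = 2^4·5.
f is primitive ⇔ x has order 80 in GF(3)[x]/(f), i.e. x^(80/q) ≠ 1 for each prime q | 80.
x^(40) mod f = 2.
x^(16) mod f = x^2 + x.
None equal 1, so x has full order 80; f is primitive.

Yes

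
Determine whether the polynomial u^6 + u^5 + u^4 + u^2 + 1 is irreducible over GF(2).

Yes

Write P(u) = u^6 + u^5 + u^4 + u^2 + 1.
Check for roots in GF(2): P(0) = 1; P(1) = 1.
No roots, so no linear factors.
Monic irreducibles of degree 2 over GF(2): u^2 + u + 1.
None of them divide P (all give nonzero remainder).
Monic irreducibles of degree 3 over GF(2): u^3 + u + 1, u^3 + u^2 + 1.
None of them divide P (all give nonzero remainder).
No irreducible factor of degree ≤ 3 exists, so P is irreducible over GF(2).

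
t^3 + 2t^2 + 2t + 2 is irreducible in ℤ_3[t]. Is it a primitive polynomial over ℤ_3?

Write f(t) = t^3 + 2t^2 + 2t + 2.
|GF(3^3)^×| = 3^3 − 1 = 26. Prime factorization: 26 = 2·13.
f is primitive ⇔ t has order 26 in GF(3)[t]/(f), i.e. t^(26/q) ≠ 1 for each prime q | 26.
t^(13) mod f = 1
t^(2) mod f = t^2.
Since t^(13) = 1, the order of t divides 13 < 26; not primitive.

No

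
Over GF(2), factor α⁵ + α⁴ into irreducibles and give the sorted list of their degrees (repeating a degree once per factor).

1, 1, 1, 1, 1

Write h(α) = α⁵ + α⁴.
Roots in GF(2): h(0) = 0 → root; h(1) = 0 → root.
Linear factors from roots: (α), (α + 1).
Complete factorization: h(α) = (α + 1)·(α)^4.
Factor degrees with multiplicity: 1 + 1 + 1 + 1 + 1 = 5.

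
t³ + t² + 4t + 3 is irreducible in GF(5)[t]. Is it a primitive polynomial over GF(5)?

Yes

Write f(t) = t³ + t² + 4t + 3.
|GF(5^3)^×| = 5^3 − 1 = 124. Prime factorization: 124 = 2^2·31.
f is primitive ⇔ t has order 124 in GF(5)[t]/(f), i.e. t^(124/q) ≠ 1 for each prime q | 124.
t^(62) mod f = 4.
t^(4) mod f = 2t² + t + 3.
None equal 1, so t has full order 124; f is primitive.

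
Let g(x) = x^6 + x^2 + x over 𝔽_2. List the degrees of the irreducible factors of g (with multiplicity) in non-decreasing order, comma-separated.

1, 2, 3

Roots in 𝔽_2: g(0) = 0 → root; g(1) = 1.
Linear factors from roots: (x).
Complete factorization: g(x) = (x)·(x^2 + x + 1)·(x^3 + x^2 + 1).
Factor degrees with multiplicity: 1 + 2 + 3 = 6.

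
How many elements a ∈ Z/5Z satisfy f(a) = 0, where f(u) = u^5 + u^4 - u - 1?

4

Evaluate at each of the 5 elements of Z/5Z:
f(0) = 4; f(1) = 0 → root; f(2) = 0 → root; f(3) = 0 → root; f(4) = 0 → root.
Roots: {1, 2, 3, 4}.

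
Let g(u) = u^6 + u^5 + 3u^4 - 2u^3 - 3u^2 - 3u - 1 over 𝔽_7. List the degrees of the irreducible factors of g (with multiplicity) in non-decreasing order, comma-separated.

Complete factorization: g(u) = (u^6 + u^5 + 3u^4 - 2u^3 - 3u^2 - 3u - 1).
Factor degrees with multiplicity: 6 = 6.

6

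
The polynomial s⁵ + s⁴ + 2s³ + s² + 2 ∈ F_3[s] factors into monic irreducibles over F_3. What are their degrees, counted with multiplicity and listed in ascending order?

Write h(s) = s⁵ + s⁴ + 2s³ + s² + 2.
Roots in F_3: h(0) = 2; h(1) = 1; h(2) = 1.
Complete factorization: h(s) = (s⁵ + s⁴ + 2s³ + s² + 2).
Factor degrees with multiplicity: 5 = 5.

5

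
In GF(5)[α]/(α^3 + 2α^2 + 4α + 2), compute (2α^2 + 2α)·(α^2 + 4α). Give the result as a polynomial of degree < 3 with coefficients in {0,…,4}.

Multiply in GF(5)[α]: (2α^2 + 2α)·(α^2 + 4α) = 2α^4 + 3α^2.
Reduce using α^3 ≡ 3α^2 + α + 3 (mod α^3 + 2α^2 + 4α + 2).
Reduced: 3α^2 + 2α + 3.

3α^2 + 2α + 3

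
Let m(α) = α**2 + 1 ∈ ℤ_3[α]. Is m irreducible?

Yes

Check for roots in ℤ_3: m(0) = 1; m(1) = 2; m(2) = 2.
No roots. A degree-2 polynomial over a field with no linear factor is irreducible.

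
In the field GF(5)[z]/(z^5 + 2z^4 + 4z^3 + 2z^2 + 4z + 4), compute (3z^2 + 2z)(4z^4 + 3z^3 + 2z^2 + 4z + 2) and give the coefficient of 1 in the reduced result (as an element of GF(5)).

3

Multiply in GF(5)[z]: (3z^2 + 2z)·(4z^4 + 3z^3 + 2z^2 + 4z + 2) = 2z^6 + 2z^5 + 2z^4 + z^3 + 4z^2 + 4z.
Reduce using z^5 ≡ 3z^4 + z^3 + 3z^2 + z + 1 (mod z^5 + 2z^4 + 4z^3 + 2z^2 + 4z + 4).
Reduced: 3z^4 + 4z + 3.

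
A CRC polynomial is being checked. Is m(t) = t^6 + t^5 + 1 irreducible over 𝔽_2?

Yes

Check for roots in 𝔽_2: m(0) = 1; m(1) = 1.
No roots, so no linear factors.
Monic irreducibles of degree 2 over GF(2): t^2 + t + 1.
None of them divide m (all give nonzero remainder).
Monic irreducibles of degree 3 over GF(2): t^3 + t + 1, t^3 + t^2 + 1.
None of them divide m (all give nonzero remainder).
No irreducible factor of degree ≤ 3 exists, so m is irreducible over GF(2).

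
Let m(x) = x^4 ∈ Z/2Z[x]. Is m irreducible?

Check for roots in Z/2Z: m(0) = 0 → root; m(1) = 1.
m(0) = 0, so (x) divides m(x); m is reducible.

No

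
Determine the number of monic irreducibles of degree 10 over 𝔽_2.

The number of monic irreducibles of degree 10 over GF(2) is (1/10)·Σ_{d∣10} μ(10/d) 2^d.
Divisors of 10: 1, 2, 5, 10; μ(10/d) for each: 1, -1, -1, 1.
Σ = 2^1 − 2^2 − 2^5 + 2^10 = 990.
N = 990/10 = 99.

99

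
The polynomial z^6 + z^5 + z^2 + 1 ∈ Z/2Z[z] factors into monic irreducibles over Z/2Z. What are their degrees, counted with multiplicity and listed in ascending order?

Write f(z) = z^6 + z^5 + z^2 + 1.
Roots in Z/2Z: f(0) = 1; f(1) = 0 → root.
Linear factors from roots: (z + 1).
Complete factorization: f(z) = (z + 1)·(z^2 + z + 1)·(z^3 + z^2 + 1).
Factor degrees with multiplicity: 1 + 2 + 3 = 6.

1, 2, 3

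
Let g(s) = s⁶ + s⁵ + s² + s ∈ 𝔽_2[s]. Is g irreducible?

Check for roots in 𝔽_2: g(0) = 0 → root; g(1) = 0 → root.
g(0) = 0, so (s) divides g(s); g is reducible.

No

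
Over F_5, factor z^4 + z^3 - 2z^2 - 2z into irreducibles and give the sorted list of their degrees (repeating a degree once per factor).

Write f(z) = z^4 + z^3 - 2z^2 - 2z.
Roots in F_5: f(0) = 0 → root; f(1) = 3; f(2) = 2; f(3) = 4; f(4) = 0 → root.
Linear factors from roots: (z), (z + 1).
Complete factorization: f(z) = (z)·(z + 1)·(z^2 - 2).
Factor degrees with multiplicity: 1 + 1 + 2 = 4.

1, 1, 2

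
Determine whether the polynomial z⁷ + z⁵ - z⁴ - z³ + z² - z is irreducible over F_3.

Write f(z) = z⁷ + z⁵ - z⁴ - z³ + z² - z.
Check for roots in F_3: f(0) = 0 → root; f(1) = 0 → root; f(2) = 0 → root.
f(0) = 0, so (z) divides f(z); f is reducible.

No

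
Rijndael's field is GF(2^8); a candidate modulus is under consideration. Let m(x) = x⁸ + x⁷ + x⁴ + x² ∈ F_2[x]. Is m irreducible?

No

Check for roots in F_2: m(0) = 0 → root; m(1) = 0 → root.
m(0) = 0, so (x) divides m(x); m is reducible.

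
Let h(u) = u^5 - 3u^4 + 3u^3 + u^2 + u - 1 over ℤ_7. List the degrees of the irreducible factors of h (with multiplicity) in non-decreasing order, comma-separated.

2, 3

Complete factorization: h(u) = (u^2 + 3u - 2)·(u^3 + u^2 + 2u - 3).
Factor degrees with multiplicity: 2 + 3 = 5.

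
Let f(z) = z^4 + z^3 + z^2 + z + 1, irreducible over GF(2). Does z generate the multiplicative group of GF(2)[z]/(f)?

|GF(2^4)^×| = 2^4 − 1 = 15. Prime factorization: 15 = 3·5.
f is primitive ⇔ z has order 15 in GF(2)[z]/(f), i.e. z^(15/q) ≠ 1 for each prime q | 15.
z^(5) mod f = 1
z^(3) mod f = z^3.
Since z^(5) = 1, the order of z divides 5 < 15; not primitive.

No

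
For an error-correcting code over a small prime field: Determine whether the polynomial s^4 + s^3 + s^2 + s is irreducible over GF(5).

No

Write f(s) = s^4 + s^3 + s^2 + s.
Check for roots in GF(5): f(0) = 0 → root; f(1) = 4; f(2) = 0 → root; f(3) = 0 → root; f(4) = 0 → root.
f(0) = 0, so (s) divides f(s); f is reducible.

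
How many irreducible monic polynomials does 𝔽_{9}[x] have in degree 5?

11808

Gauss's count: N_{9}(5) = (1/5) Σ_{d|5} μ(5/d)·9^d.
Divisors of 5: 1, 5; μ(5/d) for each: -1, 1.
Σ = − 9^1 + 9^5 = 59040.
N = 59040/5 = 11808.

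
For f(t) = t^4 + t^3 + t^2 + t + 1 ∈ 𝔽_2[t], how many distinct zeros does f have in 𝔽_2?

0

Evaluate at each of the 2 elements of 𝔽_2:
f(0) = 1; f(1) = 1.
No element is a root.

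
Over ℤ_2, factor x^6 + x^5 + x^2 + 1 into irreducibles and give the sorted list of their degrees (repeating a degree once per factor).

1, 2, 3

Write f(x) = x^6 + x^5 + x^2 + 1.
Roots in ℤ_2: f(0) = 1; f(1) = 0 → root.
Linear factors from roots: (x + 1).
Complete factorization: f(x) = (x + 1)·(x^2 + x + 1)·(x^3 + x^2 + 1).
Factor degrees with multiplicity: 1 + 2 + 3 = 6.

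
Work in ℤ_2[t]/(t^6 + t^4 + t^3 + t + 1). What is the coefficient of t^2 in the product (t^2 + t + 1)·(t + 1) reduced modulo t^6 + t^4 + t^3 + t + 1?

Multiply in ℤ_2[t]: (t^2 + t + 1)·(t + 1) = t^3 + 1.
Reduced: t^3 + 1.

0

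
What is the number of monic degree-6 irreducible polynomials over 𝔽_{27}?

The number of monic irreducibles of degree 6 over GF(27) is (1/6)·Σ_{d∣6} μ(6/d) 27^d.
Divisors of 6: 1, 2, 3, 6; μ(6/d) for each: 1, -1, -1, 1.
Σ = 27^1 − 27^2 − 27^3 + 27^6 = 387400104.
N = 387400104/6 = 64566684.

64566684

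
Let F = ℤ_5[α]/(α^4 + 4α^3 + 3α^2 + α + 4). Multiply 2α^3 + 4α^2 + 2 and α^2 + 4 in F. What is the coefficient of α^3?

Multiply in ℤ_5[α]: (2α^3 + 4α^2 + 2)·(α^2 + 4) = 2α^5 + 4α^4 + 3α^3 + 3α^2 + 3.
Reduce using α^4 ≡ α^3 + 2α^2 + 4α + 1 (mod α^4 + 4α^3 + 3α^2 + α + 4).
Reduced: 3α^3 + 3α^2 + α + 4.

3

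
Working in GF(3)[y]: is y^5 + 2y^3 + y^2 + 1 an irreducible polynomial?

Yes

Write f(y) = y^5 + 2y^3 + y^2 + 1.
Check for roots in GF(3): f(0) = 1; f(1) = 2; f(2) = 2.
No roots, so no linear factors.
Monic irreducibles of degree 2 over GF(3): y^2 + 1, y^2 + y + 2, y^2 + 2y + 2.
None of them divide f (all give nonzero remainder).
No irreducible factor of degree ≤ 2 exists, so f is irreducible over GF(3).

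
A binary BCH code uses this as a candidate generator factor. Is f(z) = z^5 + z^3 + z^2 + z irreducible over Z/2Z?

Check for roots in Z/2Z: f(0) = 0 → root; f(1) = 0 → root.
f(0) = 0, so (z) divides f(z); f is reducible.

No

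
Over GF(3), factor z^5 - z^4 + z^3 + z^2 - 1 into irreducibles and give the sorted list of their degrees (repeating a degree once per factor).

1, 2, 2

Write h(z) = z^5 - z^4 + z^3 + z^2 - 1.
Roots in GF(3): h(0) = 2; h(1) = 1; h(2) = 0 → root.
Linear factors from roots: (z + 1).
Complete factorization: h(z) = (z + 1)·(z^2 + 1)·(z^2 + z - 1).
Factor degrees with multiplicity: 1 + 2 + 2 = 5.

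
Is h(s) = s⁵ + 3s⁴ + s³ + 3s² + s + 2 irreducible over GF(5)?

No

Check for roots in GF(5): h(0) = 2; h(1) = 1; h(2) = 4; h(3) = 0 → root; h(4) = 0 → root.
h(3) = 0, so (s − 3) divides h(s); h is reducible.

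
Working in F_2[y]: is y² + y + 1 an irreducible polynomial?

Write h(y) = y² + y + 1.
Check for roots in F_2: h(0) = 1; h(1) = 1.
No roots. A degree-2 polynomial over a field with no linear factor is irreducible.

Yes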